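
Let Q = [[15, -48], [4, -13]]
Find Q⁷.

tr Q = 2 and det Q = -3, so the characteristic polynomial is λ² − (2)λ + (-3) with roots 3 and -1.
Eigenvectors give P = [[4, 3], [1, 1]] with P⁻¹ = [[1, -3], [-1, 4]], and Q = P·diag(3, -1)·P⁻¹.
Then Q⁷ = P·diag(2187, -1)·P⁻¹ = [[8748, -3], [2187, -1]] · [[1, -3], [-1, 4]] = [[8751, -26256], [2188, -6565]].

[[8751, -26256], [2188, -6565]]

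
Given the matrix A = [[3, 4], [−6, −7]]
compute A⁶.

[[−1455, −1456], [2184, 2185]]

tr A = −4 and det A = 3, so the characteristic polynomial is λ² − (−4)λ + (3) with roots −3 and −1.
Eigenvectors give P = [[−2, −1], [3, 1]] with P⁻¹ = [[1, 1], [−3, −2]], and A = P·diag(−3, −1)·P⁻¹.
Then A⁶ = P·diag(729, 1)·P⁻¹ = [[−1458, −1], [2187, 1]] · [[1, 1], [−3, −2]] = [[−1455, −1456], [2184, 2185]].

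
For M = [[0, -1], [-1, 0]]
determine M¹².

[[1, 0], [0, 1]]

M² = I (check: tr M = 0 and det M = -1), so M¹² = I since 12 is even.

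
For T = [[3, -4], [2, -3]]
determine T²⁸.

T² = I (check: tr T = 0 and det T = -1), so T²⁸ = I since 28 is even.

[[1, 0], [0, 1]]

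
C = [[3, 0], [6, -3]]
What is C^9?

tr C = 0 and det C = -9, so the characteristic polynomial is λ² − (0)λ + (-9) with roots -3 and 3.
Eigenvectors give P = [[0, 1], [-1, 1]] with P⁻¹ = [[1, -1], [1, 0]], and C = P·diag(-3, 3)·P⁻¹.
Then C^9 = P·diag(-19683, 19683)·P⁻¹ = [[0, 19683], [19683, 19683]] · [[1, -1], [1, 0]] = [[19683, 0], [39366, -19683]].

[[19683, 0], [39366, -19683]]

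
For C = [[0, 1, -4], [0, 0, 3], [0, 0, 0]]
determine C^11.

[[0, 0, 0], [0, 0, 0], [0, 0, 0]]

C is strictly triangular, hence nilpotent: C^3 = 0, so C^11 = 0.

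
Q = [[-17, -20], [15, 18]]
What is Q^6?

tr Q = 1 and det Q = -6, so the characteristic polynomial is λ² − (1)λ + (-6) with roots 3 and -2.
Eigenvectors give P = [[-1, -4], [1, 3]] with P⁻¹ = [[3, 4], [-1, -1]], and Q = P·diag(3, -2)·P⁻¹.
Then Q^6 = P·diag(729, 64)·P⁻¹ = [[-729, -256], [729, 192]] · [[3, 4], [-1, -1]] = [[-1931, -2660], [1995, 2724]].

[[-1931, -2660], [1995, 2724]]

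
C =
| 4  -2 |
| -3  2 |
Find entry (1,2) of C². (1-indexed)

-12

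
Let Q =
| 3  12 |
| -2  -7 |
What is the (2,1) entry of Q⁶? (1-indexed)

728

tr Q = -4 and det Q = 3, so the characteristic polynomial is λ² − (-4)λ + (3) with roots -1 and -3.
Eigenvectors give P = [[-3, -2], [1, 1]] with P⁻¹ = [[-1, -2], [1, 3]], and Q = P·diag(-1, -3)·P⁻¹.
Then Q⁶ = P·diag(1, 729)·P⁻¹ = [[-3, -1458], [1, 729]] · [[-1, -2], [1, 3]] = [[-1455, -4368], [728, 2185]].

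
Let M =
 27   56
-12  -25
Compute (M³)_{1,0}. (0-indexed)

tr M = 2 and det M = -3, so the characteristic polynomial is λ² − (2)λ + (-3) with roots -1 and 3.
Eigenvectors give P = [[-2, 7], [1, -3]] with P⁻¹ = [[3, 7], [1, 2]], and M = P·diag(-1, 3)·P⁻¹.
Then M³ = P·diag(-1, 27)·P⁻¹ = [[2, 189], [-1, -81]] · [[3, 7], [1, 2]] = [[195, 392], [-84, -169]].

-84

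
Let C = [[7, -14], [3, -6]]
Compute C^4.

[[7, -14], [3, -6]]

C² = C (a projection; rank 1, trace 1), so C^4 = C.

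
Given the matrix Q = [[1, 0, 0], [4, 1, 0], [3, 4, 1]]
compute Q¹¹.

Q = I + N where N = [[0, 0, 0], [4, 0, 0], [3, 4, 0]] is strictly lower-triangular, so N³ = 0.
(I + N)¹¹ = I + 11·N + 55·N² = [[1, 0, 0], [44, 1, 0], [913, 44, 1]].

[[1, 0, 0], [44, 1, 0], [913, 44, 1]]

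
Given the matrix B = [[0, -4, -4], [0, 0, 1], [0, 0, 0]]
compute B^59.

[[0, 0, 0], [0, 0, 0], [0, 0, 0]]

B is strictly triangular, hence nilpotent: B^3 = 0, so B^59 = 0.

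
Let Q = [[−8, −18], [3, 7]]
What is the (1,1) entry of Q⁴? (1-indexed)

tr Q = −1 and det Q = −2, so the characteristic polynomial is λ² − (−1)λ + (−2) with roots −2 and 1.
Eigenvectors give P = [[3, 2], [−1, −1]] with P⁻¹ = [[1, 2], [−1, −3]], and Q = P·diag(−2, 1)·P⁻¹.
Then Q⁴ = P·diag(16, 1)·P⁻¹ = [[48, 2], [−16, −1]] · [[1, 2], [−1, −3]] = [[46, 90], [−15, −29]].

46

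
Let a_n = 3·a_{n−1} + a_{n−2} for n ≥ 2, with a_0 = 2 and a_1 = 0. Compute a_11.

With companion matrix B = [[3, 1], [1, 0]], [a_n, a_{n−1}]ᵀ = B·[a_{n−1}, a_{n−2}]ᵀ, so [a_11, a_10]ᵀ = B^10·[a_1, a_0]ᵀ.
B^10 = [[141481, 42837], [42837, 12970]], giving [a_11, a_10]ᵀ = [[85674], [25940]].

85674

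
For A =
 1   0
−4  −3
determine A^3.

[[1, 0], [−28, −27]]

tr A = −2 and det A = −3, so the characteristic polynomial is λ² − (−2)λ + (−3) with roots −3 and 1.
Eigenvectors give P = [[0, −1], [−1, 1]] with P⁻¹ = [[−1, −1], [−1, 0]], and A = P·diag(−3, 1)·P⁻¹.
Then A^3 = P·diag(−27, 1)·P⁻¹ = [[0, −1], [27, 1]] · [[−1, −1], [−1, 0]] = [[1, 0], [−28, −27]].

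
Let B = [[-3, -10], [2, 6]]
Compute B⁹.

[[-2043, -5110], [1022, 2556]]

tr B = 3 and det B = 2, so the characteristic polynomial is λ² − (3)λ + (2) with roots 2 and 1.
Eigenvectors give P = [[2, -5], [-1, 2]] with P⁻¹ = [[-2, -5], [-1, -2]], and B = P·diag(2, 1)·P⁻¹.
Then B⁹ = P·diag(512, 1)·P⁻¹ = [[1024, -5], [-512, 2]] · [[-2, -5], [-1, -2]] = [[-2043, -5110], [1022, 2556]].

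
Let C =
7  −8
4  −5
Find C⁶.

tr C = 2 and det C = −3, so the characteristic polynomial is λ² − (2)λ + (−3) with roots 3 and −1.
Eigenvectors give P = [[−2, −1], [−1, −1]] with P⁻¹ = [[−1, 1], [1, −2]], and C = P·diag(3, −1)·P⁻¹.
Then C⁶ = P·diag(729, 1)·P⁻¹ = [[−1458, −1], [−729, −1]] · [[−1, 1], [1, −2]] = [[1457, −1456], [728, −727]].

[[1457, −1456], [728, −727]]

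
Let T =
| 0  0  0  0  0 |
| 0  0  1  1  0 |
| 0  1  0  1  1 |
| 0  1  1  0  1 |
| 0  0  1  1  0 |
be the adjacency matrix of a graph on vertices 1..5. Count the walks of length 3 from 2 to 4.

5

The number of length-3 walks from vertex 2 to vertex 4 is entry (2,4) of T^3, where T is the adjacency matrix.
T^2 = [[0, 0, 0, 0, 0], [0, 2, 1, 1, 2], [0, 1, 3, 2, 1], [0, 1, 2, 3, 1], [0, 2, 1, 1, 2]]
T^3 = [[0, 0, 0, 0, 0], [0, 2, 5, 5, 2], [0, 5, 4, 5, 5], [0, 5, 5, 4, 5], [0, 2, 5, 5, 2]]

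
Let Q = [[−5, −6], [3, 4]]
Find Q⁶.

tr Q = −1 and det Q = −2, so the characteristic polynomial is λ² − (−1)λ + (−2) with roots 1 and −2.
Eigenvectors give P = [[−1, 2], [1, −1]] with P⁻¹ = [[1, 2], [1, 1]], and Q = P·diag(1, −2)·P⁻¹.
Then Q⁶ = P·diag(1, 64)·P⁻¹ = [[−1, 128], [1, −64]] · [[1, 2], [1, 1]] = [[127, 126], [−63, −62]].

[[127, 126], [−63, −62]]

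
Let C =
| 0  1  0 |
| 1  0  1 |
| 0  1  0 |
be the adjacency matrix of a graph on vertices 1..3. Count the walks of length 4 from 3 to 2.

The number of length-4 walks from vertex 3 to vertex 2 is entry (3,2) of C^4, where C is the adjacency matrix.
C^2 = [[1, 0, 1], [0, 2, 0], [1, 0, 1]]
C^3 = [[0, 2, 0], [2, 0, 2], [0, 2, 0]]
C^4 = [[2, 0, 2], [0, 4, 0], [2, 0, 2]]

0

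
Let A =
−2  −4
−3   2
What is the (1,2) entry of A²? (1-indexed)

0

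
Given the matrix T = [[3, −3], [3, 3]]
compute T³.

[[−54, −54], [54, −54]]

T² = [[0, −18], [18, 0]]
T³ = [[−54, −54], [54, −54]]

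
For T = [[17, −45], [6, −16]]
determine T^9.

[[3077, −7695], [1026, −2566]]

tr T = 1 and det T = −2, so the characteristic polynomial is λ² − (1)λ + (−2) with roots 2 and −1.
Eigenvectors give P = [[3, −5], [1, −2]] with P⁻¹ = [[2, −5], [1, −3]], and T = P·diag(2, −1)·P⁻¹.
Then T^9 = P·diag(512, −1)·P⁻¹ = [[1536, 5], [512, 2]] · [[2, −5], [1, −3]] = [[3077, −7695], [1026, −2566]].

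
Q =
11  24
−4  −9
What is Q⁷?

tr Q = 2 and det Q = −3, so the characteristic polynomial is λ² − (2)λ + (−3) with roots 3 and −1.
Eigenvectors give P = [[3, −2], [−1, 1]] with P⁻¹ = [[1, 2], [1, 3]], and Q = P·diag(3, −1)·P⁻¹.
Then Q⁷ = P·diag(2187, −1)·P⁻¹ = [[6561, 2], [−2187, −1]] · [[1, 2], [1, 3]] = [[6563, 13128], [−2188, −4377]].

[[6563, 13128], [−2188, −4377]]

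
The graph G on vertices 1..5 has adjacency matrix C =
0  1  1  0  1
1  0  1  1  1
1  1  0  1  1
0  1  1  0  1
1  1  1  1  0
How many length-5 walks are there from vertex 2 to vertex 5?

The number of length-5 walks from vertex 2 to vertex 5 is entry (2,5) of C⁵, where C is the adjacency matrix.
C² = [[3, 2, 2, 3, 2], [2, 4, 3, 2, 3], [2, 3, 4, 2, 3], [3, 2, 2, 3, 2], [2, 3, 3, 2, 4]]
C³ = [[6, 10, 10, 6, 10], [10, 10, 11, 10, 11], [10, 11, 10, 10, 11], [6, 10, 10, 6, 10], [10, 11, 11, 10, 10]]
C⁴ = [[30, 32, 32, 30, 32], [32, 42, 41, 32, 41], [32, 41, 42, 32, 41], [30, 32, 32, 30, 32], [32, 41, 41, 32, 42]]
C⁵ = [[96, 124, 124, 96, 124], [124, 146, 147, 124, 147], [124, 147, 146, 124, 147], [96, 124, 124, 96, 124], [124, 147, 147, 124, 146]]

147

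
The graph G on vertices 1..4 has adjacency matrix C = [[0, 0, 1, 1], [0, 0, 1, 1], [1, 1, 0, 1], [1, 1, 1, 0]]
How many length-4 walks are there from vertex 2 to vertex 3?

The number of length-4 walks from vertex 2 to vertex 3 is entry (2,3) of C⁴, where C is the adjacency matrix.
C² = [[2, 2, 1, 1], [2, 2, 1, 1], [1, 1, 3, 2], [1, 1, 2, 3]]
C³ = [[2, 2, 5, 5], [2, 2, 5, 5], [5, 5, 4, 5], [5, 5, 5, 4]]
C⁴ = [[10, 10, 9, 9], [10, 10, 9, 9], [9, 9, 15, 14], [9, 9, 14, 15]]

9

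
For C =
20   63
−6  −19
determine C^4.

tr C = 1 and det C = −2, so the characteristic polynomial is λ² − (1)λ + (−2) with roots 2 and −1.
Eigenvectors give P = [[7, −3], [−2, 1]] with P⁻¹ = [[1, 3], [2, 7]], and C = P·diag(2, −1)·P⁻¹.
Then C^4 = P·diag(16, 1)·P⁻¹ = [[112, −3], [−32, 1]] · [[1, 3], [2, 7]] = [[106, 315], [−30, −89]].

[[106, 315], [−30, −89]]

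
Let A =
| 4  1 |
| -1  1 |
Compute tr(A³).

50

A² = [[15, 5], [-5, 0]]
A³ = [[55, 20], [-20, -5]]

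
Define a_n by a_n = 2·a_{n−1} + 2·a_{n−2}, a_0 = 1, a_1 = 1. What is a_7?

With companion matrix Q = [[2, 2], [1, 0]], [a_n, a_{n−1}]ᵀ = Q·[a_{n−1}, a_{n−2}]ᵀ, so [a_7, a_6]ᵀ = Q^6·[a_1, a_0]ᵀ.
Q^6 = [[328, 240], [120, 88]], giving [a_7, a_6]ᵀ = [[568], [208]].

568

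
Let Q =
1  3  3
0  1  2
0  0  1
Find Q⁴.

[[1, 12, 48], [0, 1, 8], [0, 0, 1]]

Q = I + N where N = [[0, 3, 3], [0, 0, 2], [0, 0, 0]] is strictly upper-triangular, so N³ = 0.
(I + N)⁴ = I + 4·N + 6·N² = [[1, 12, 48], [0, 1, 8], [0, 0, 1]].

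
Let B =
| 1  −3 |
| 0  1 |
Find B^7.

[[1, −21], [0, 1]]

B = I + N where N = [[0, −3], [0, 0]] is strictly upper-triangular, so N^2 = 0.
(I + N)^7 = I + 7·N = [[1, −21], [0, 1]].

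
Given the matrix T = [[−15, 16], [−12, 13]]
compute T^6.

[[2913, −2912], [2184, −2183]]

tr T = −2 and det T = −3, so the characteristic polynomial is λ² − (−2)λ + (−3) with roots −3 and 1.
Eigenvectors give P = [[−4, 1], [−3, 1]] with P⁻¹ = [[−1, 1], [−3, 4]], and T = P·diag(−3, 1)·P⁻¹.
Then T^6 = P·diag(729, 1)·P⁻¹ = [[−2916, 1], [−2187, 1]] · [[−1, 1], [−3, 4]] = [[2913, −2912], [2184, −2183]].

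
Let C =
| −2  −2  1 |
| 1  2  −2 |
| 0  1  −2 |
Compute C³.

[[−3, −2, 0], [0, 1, −2], [−2, 0, −3]]

C² = [[2, 1, 0], [0, 0, 1], [1, 0, 2]]
C³ = [[−3, −2, 0], [0, 1, −2], [−2, 0, −3]]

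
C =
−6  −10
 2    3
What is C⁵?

[[−156, −310], [62, 123]]

tr C = −3 and det C = 2, so the characteristic polynomial is λ² − (−3)λ + (2) with roots −2 and −1.
Eigenvectors give P = [[5, −2], [−2, 1]] with P⁻¹ = [[1, 2], [2, 5]], and C = P·diag(−2, −1)·P⁻¹.
Then C⁵ = P·diag(−32, −1)·P⁻¹ = [[−160, 2], [64, −1]] · [[1, 2], [2, 5]] = [[−156, −310], [62, 123]].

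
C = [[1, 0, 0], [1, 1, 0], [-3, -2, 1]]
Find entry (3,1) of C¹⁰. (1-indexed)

-120

C = I + N where N = [[0, 0, 0], [1, 0, 0], [-3, -2, 0]] is strictly lower-triangular, so N³ = 0.
(I + N)¹⁰ = I + 10·N + 45·N² = [[1, 0, 0], [10, 1, 0], [-120, -20, 1]].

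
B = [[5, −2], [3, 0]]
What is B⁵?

tr B = 5 and det B = 6, so the characteristic polynomial is λ² − (5)λ + (6) with roots 2 and 3.
Eigenvectors give P = [[−2, 1], [−3, 1]] with P⁻¹ = [[1, −1], [3, −2]], and B = P·diag(2, 3)·P⁻¹.
Then B⁵ = P·diag(32, 243)·P⁻¹ = [[−64, 243], [−96, 243]] · [[1, −1], [3, −2]] = [[665, −422], [633, −390]].

[[665, −422], [633, −390]]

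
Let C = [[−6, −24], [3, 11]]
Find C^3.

tr C = 5 and det C = 6, so the characteristic polynomial is λ² − (5)λ + (6) with roots 3 and 2.
Eigenvectors give P = [[−8, −3], [3, 1]] with P⁻¹ = [[1, 3], [−3, −8]], and C = P·diag(3, 2)·P⁻¹.
Then C^3 = P·diag(27, 8)·P⁻¹ = [[−216, −24], [81, 8]] · [[1, 3], [−3, −8]] = [[−144, −456], [57, 179]].

[[−144, −456], [57, 179]]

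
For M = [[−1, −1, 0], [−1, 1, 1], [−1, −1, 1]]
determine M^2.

[[2, 0, −1], [−1, 1, 2], [1, −1, 0]]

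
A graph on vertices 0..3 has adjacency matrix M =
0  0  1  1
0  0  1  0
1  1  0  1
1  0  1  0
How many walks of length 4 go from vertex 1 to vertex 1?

The number of length-4 walks from vertex 1 to vertex 1 is entry (1,1) of M⁴, where M is the adjacency matrix.
M² = [[2, 1, 1, 1], [1, 1, 0, 1], [1, 0, 3, 1], [1, 1, 1, 2]]
M³ = [[2, 1, 4, 3], [1, 0, 3, 1], [4, 3, 2, 4], [3, 1, 4, 2]]
M⁴ = [[7, 4, 6, 6], [4, 3, 2, 4], [6, 2, 11, 6], [6, 4, 6, 7]]

3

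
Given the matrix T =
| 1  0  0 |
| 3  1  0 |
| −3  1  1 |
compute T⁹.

[[1, 0, 0], [27, 1, 0], [81, 9, 1]]

T = I + N where N = [[0, 0, 0], [3, 0, 0], [−3, 1, 0]] is strictly lower-triangular, so N³ = 0.
(I + N)⁹ = I + 9·N + 36·N² = [[1, 0, 0], [27, 1, 0], [81, 9, 1]].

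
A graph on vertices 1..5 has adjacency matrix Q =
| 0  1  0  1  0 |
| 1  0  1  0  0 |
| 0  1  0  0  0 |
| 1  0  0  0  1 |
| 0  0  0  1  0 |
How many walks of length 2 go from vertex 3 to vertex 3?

The number of length-2 walks from vertex 3 to vertex 3 is entry (3,3) of Q², where Q is the adjacency matrix.
Q² = [[2, 0, 1, 0, 1], [0, 2, 0, 1, 0], [1, 0, 1, 0, 0], [0, 1, 0, 2, 0], [1, 0, 0, 0, 1]]

1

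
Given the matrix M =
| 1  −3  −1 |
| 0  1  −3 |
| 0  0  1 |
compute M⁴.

M = I + N where N = [[0, −3, −1], [0, 0, −3], [0, 0, 0]] is strictly upper-triangular, so N³ = 0.
(I + N)⁴ = I + 4·N + 6·N² = [[1, −12, 50], [0, 1, −12], [0, 0, 1]].

[[1, −12, 50], [0, 1, −12], [0, 0, 1]]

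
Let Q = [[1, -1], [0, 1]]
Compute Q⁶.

[[1, -6], [0, 1]]

Q = I + N where N = [[0, -1], [0, 0]] is strictly upper-triangular, so N² = 0.
(I + N)⁶ = I + 6·N = [[1, -6], [0, 1]].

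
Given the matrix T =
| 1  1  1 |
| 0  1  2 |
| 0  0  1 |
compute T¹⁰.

[[1, 10, 100], [0, 1, 20], [0, 0, 1]]

T = I + N where N = [[0, 1, 1], [0, 0, 2], [0, 0, 0]] is strictly upper-triangular, so N³ = 0.
(I + N)¹⁰ = I + 10·N + 45·N² = [[1, 10, 100], [0, 1, 20], [0, 0, 1]].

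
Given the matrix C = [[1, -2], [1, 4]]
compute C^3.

[[-11, -38], [19, 46]]

tr C = 5 and det C = 6, so the characteristic polynomial is λ² − (5)λ + (6) with roots 3 and 2.
Eigenvectors give P = [[1, 2], [-1, -1]] with P⁻¹ = [[-1, -2], [1, 1]], and C = P·diag(3, 2)·P⁻¹.
Then C^3 = P·diag(27, 8)·P⁻¹ = [[27, 16], [-27, -8]] · [[-1, -2], [1, 1]] = [[-11, -38], [19, 46]].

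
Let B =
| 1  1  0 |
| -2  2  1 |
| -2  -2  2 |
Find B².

[[-1, 3, 1], [-8, 0, 4], [-2, -10, 2]]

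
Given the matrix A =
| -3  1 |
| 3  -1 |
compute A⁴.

[[192, -64], [-192, 64]]

A² = [[12, -4], [-12, 4]]
A³ = [[-48, 16], [48, -16]]
A⁴ = [[192, -64], [-192, 64]]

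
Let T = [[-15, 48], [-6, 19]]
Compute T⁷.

tr T = 4 and det T = 3, so the characteristic polynomial is λ² − (4)λ + (3) with roots 3 and 1.
Eigenvectors give P = [[-8, 3], [-3, 1]] with P⁻¹ = [[1, -3], [3, -8]], and T = P·diag(3, 1)·P⁻¹.
Then T⁷ = P·diag(2187, 1)·P⁻¹ = [[-17496, 3], [-6561, 1]] · [[1, -3], [3, -8]] = [[-17487, 52464], [-6558, 19675]].

[[-17487, 52464], [-6558, 19675]]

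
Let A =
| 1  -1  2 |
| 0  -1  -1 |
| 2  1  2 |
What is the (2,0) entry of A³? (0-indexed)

A² = [[5, 2, 7], [-2, 0, -1], [6, -1, 7]]
A³ = [[19, 0, 22], [-4, 1, -6], [20, 2, 27]]

20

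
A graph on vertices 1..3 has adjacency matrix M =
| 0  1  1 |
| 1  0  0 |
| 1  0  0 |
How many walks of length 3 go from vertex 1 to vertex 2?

2

The number of length-3 walks from vertex 1 to vertex 2 is entry (1,2) of M^3, where M is the adjacency matrix.
M^2 = [[2, 0, 0], [0, 1, 1], [0, 1, 1]]
M^3 = [[0, 2, 2], [2, 0, 0], [2, 0, 0]]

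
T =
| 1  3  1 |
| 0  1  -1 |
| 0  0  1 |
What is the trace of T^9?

T = I + N where N = [[0, 3, 1], [0, 0, -1], [0, 0, 0]] is strictly upper-triangular, so N^3 = 0.
(I + N)^9 = I + 9·N + 36·N^2 = [[1, 27, -99], [0, 1, -9], [0, 0, 1]].

3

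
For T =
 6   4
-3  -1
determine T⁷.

[[8364, 8236], [-6177, -6049]]

tr T = 5 and det T = 6, so the characteristic polynomial is λ² − (5)λ + (6) with roots 2 and 3.
Eigenvectors give P = [[1, -4], [-1, 3]] with P⁻¹ = [[-3, -4], [-1, -1]], and T = P·diag(2, 3)·P⁻¹.
Then T⁷ = P·diag(128, 2187)·P⁻¹ = [[128, -8748], [-128, 6561]] · [[-3, -4], [-1, -1]] = [[8364, 8236], [-6177, -6049]].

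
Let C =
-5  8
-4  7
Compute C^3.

tr C = 2 and det C = -3, so the characteristic polynomial is λ² − (2)λ + (-3) with roots 3 and -1.
Eigenvectors give P = [[-1, 2], [-1, 1]] with P⁻¹ = [[1, -2], [1, -1]], and C = P·diag(3, -1)·P⁻¹.
Then C^3 = P·diag(27, -1)·P⁻¹ = [[-27, -2], [-27, -1]] · [[1, -2], [1, -1]] = [[-29, 56], [-28, 55]].

[[-29, 56], [-28, 55]]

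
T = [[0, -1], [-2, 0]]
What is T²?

[[2, 0], [0, 2]]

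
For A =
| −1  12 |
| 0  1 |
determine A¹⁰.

A² = I (check: tr A = 0 and det A = −1), so A¹⁰ = I since 10 is even.

[[1, 0], [0, 1]]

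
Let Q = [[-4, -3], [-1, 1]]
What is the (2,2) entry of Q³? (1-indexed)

Q² = [[19, 9], [3, 4]]
Q³ = [[-85, -48], [-16, -5]]

-5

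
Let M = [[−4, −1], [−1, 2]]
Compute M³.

[[−70, −13], [−13, 8]]

M² = [[17, 2], [2, 5]]
M³ = [[−70, −13], [−13, 8]]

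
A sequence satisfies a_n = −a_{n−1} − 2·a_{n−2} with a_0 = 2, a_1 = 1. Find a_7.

With companion matrix B = [[−1, −2], [1, 0]], [a_n, a_{n−1}]ᵀ = B·[a_{n−1}, a_{n−2}]ᵀ, so [a_7, a_6]ᵀ = B^6·[a_1, a_0]ᵀ.
B^6 = [[7, 10], [−5, 2]], giving [a_7, a_6]ᵀ = [[27], [−1]].

27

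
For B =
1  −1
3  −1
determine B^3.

B^2 = [[−2, 0], [0, −2]]
B^3 = [[−2, 2], [−6, 2]]

[[−2, 2], [−6, 2]]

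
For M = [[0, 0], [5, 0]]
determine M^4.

[[0, 0], [0, 0]]

M is strictly triangular, hence nilpotent: M^2 = 0, so M^4 = 0.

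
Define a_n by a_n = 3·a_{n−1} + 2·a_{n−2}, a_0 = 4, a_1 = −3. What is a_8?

−4733

With companion matrix B = [[3, 2], [1, 0]], [a_n, a_{n−1}]ᵀ = B·[a_{n−1}, a_{n−2}]ᵀ, so [a_8, a_7]ᵀ = B⁷·[a_1, a_0]ᵀ.
B⁷ = [[6279, 3526], [1763, 990]], giving [a_8, a_7]ᵀ = [[−4733], [−1329]].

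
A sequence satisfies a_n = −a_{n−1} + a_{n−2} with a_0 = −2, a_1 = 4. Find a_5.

With companion matrix B = [[−1, 1], [1, 0]], [a_n, a_{n−1}]ᵀ = B·[a_{n−1}, a_{n−2}]ᵀ, so [a_5, a_4]ᵀ = B⁴·[a_1, a_0]ᵀ.
B⁴ = [[5, −3], [−3, 2]], giving [a_5, a_4]ᵀ = [[26], [−16]].

26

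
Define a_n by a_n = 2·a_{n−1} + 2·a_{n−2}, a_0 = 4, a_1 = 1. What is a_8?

3520

With companion matrix M = [[2, 2], [1, 0]], [a_n, a_{n−1}]ᵀ = M·[a_{n−1}, a_{n−2}]ᵀ, so [a_8, a_7]ᵀ = M⁷·[a_1, a_0]ᵀ.
M⁷ = [[896, 656], [328, 240]], giving [a_8, a_7]ᵀ = [[3520], [1288]].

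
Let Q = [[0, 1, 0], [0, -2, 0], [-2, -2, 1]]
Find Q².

[[0, -2, 0], [0, 4, 0], [-2, 0, 1]]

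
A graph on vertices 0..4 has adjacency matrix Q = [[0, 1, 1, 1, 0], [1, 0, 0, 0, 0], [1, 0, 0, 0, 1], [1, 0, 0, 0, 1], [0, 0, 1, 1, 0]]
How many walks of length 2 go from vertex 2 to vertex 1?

1

The number of length-2 walks from vertex 2 to vertex 1 is entry (2,1) of Q^2, where Q is the adjacency matrix.
Q^2 = [[3, 0, 0, 0, 2], [0, 1, 1, 1, 0], [0, 1, 2, 2, 0], [0, 1, 2, 2, 0], [2, 0, 0, 0, 2]]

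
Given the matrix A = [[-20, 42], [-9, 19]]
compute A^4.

[[106, -210], [45, -89]]

tr A = -1 and det A = -2, so the characteristic polynomial is λ² − (-1)λ + (-2) with roots -2 and 1.
Eigenvectors give P = [[7, 2], [3, 1]] with P⁻¹ = [[1, -2], [-3, 7]], and A = P·diag(-2, 1)·P⁻¹.
Then A^4 = P·diag(16, 1)·P⁻¹ = [[112, 2], [48, 1]] · [[1, -2], [-3, 7]] = [[106, -210], [45, -89]].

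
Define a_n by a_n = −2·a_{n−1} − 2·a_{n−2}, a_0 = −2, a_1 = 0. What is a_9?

With companion matrix T = [[−2, −2], [1, 0]], [a_n, a_{n−1}]ᵀ = T·[a_{n−1}, a_{n−2}]ᵀ, so [a_9, a_8]ᵀ = T⁸·[a_1, a_0]ᵀ.
T⁸ = [[16, 0], [0, 16]], giving [a_9, a_8]ᵀ = [[0], [−32]].

0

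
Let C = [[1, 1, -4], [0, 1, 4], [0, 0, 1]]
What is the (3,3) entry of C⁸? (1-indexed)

1

C = I + N where N = [[0, 1, -4], [0, 0, 4], [0, 0, 0]] is strictly upper-triangular, so N³ = 0.
(I + N)⁸ = I + 8·N + 28·N² = [[1, 8, 80], [0, 1, 32], [0, 0, 1]].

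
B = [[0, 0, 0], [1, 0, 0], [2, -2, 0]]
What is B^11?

B is strictly triangular, hence nilpotent: B^3 = 0, so B^11 = 0.

[[0, 0, 0], [0, 0, 0], [0, 0, 0]]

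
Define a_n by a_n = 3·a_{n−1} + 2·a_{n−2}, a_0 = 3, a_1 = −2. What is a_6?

With companion matrix M = [[3, 2], [1, 0]], [a_n, a_{n−1}]ᵀ = M·[a_{n−1}, a_{n−2}]ᵀ, so [a_6, a_5]ᵀ = M⁵·[a_1, a_0]ᵀ.
M⁵ = [[495, 278], [139, 78]], giving [a_6, a_5]ᵀ = [[−156], [−44]].

−156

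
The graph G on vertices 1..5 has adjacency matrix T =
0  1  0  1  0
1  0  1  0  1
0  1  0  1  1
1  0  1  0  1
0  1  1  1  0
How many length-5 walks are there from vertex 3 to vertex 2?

51

The number of length-5 walks from vertex 3 to vertex 2 is entry (3,2) of T⁵, where T is the adjacency matrix.
T² = [[2, 0, 2, 0, 2], [0, 3, 1, 3, 1], [2, 1, 3, 1, 2], [0, 3, 1, 3, 1], [2, 1, 2, 1, 3]]
T³ = [[0, 6, 2, 6, 2], [6, 2, 7, 2, 7], [2, 7, 4, 7, 5], [6, 2, 7, 2, 7], [2, 7, 5, 7, 4]]
T⁴ = [[12, 4, 14, 4, 14], [4, 20, 11, 20, 11], [14, 11, 19, 11, 18], [4, 20, 11, 20, 11], [14, 11, 18, 11, 19]]
T⁵ = [[8, 40, 22, 40, 22], [40, 26, 51, 26, 51], [22, 51, 40, 51, 41], [40, 26, 51, 26, 51], [22, 51, 41, 51, 40]]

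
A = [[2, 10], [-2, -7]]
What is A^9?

tr A = -5 and det A = 6, so the characteristic polynomial is λ² − (-5)λ + (6) with roots -2 and -3.
Eigenvectors give P = [[-5, 2], [2, -1]] with P⁻¹ = [[-1, -2], [-2, -5]], and A = P·diag(-2, -3)·P⁻¹.
Then A^9 = P·diag(-512, -19683)·P⁻¹ = [[2560, -39366], [-1024, 19683]] · [[-1, -2], [-2, -5]] = [[76172, 191710], [-38342, -96367]].

[[76172, 191710], [-38342, -96367]]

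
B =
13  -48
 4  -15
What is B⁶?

[[-2183, 8736], [-728, 2913]]

tr B = -2 and det B = -3, so the characteristic polynomial is λ² − (-2)λ + (-3) with roots 1 and -3.
Eigenvectors give P = [[4, 3], [1, 1]] with P⁻¹ = [[1, -3], [-1, 4]], and B = P·diag(1, -3)·P⁻¹.
Then B⁶ = P·diag(1, 729)·P⁻¹ = [[4, 2187], [1, 729]] · [[1, -3], [-1, 4]] = [[-2183, 8736], [-728, 2913]].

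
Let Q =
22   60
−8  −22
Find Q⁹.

tr Q = 0 and det Q = −4, so the characteristic polynomial is λ² − (0)λ + (−4) with roots −2 and 2.
Eigenvectors give P = [[5, 3], [−2, −1]] with P⁻¹ = [[−1, −3], [2, 5]], and Q = P·diag(−2, 2)·P⁻¹.
Then Q⁹ = P·diag(−512, 512)·P⁻¹ = [[−2560, 1536], [1024, −512]] · [[−1, −3], [2, 5]] = [[5632, 15360], [−2048, −5632]].

[[5632, 15360], [−2048, −5632]]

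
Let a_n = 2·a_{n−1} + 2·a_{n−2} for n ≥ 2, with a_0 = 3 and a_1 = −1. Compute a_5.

52

With companion matrix M = [[2, 2], [1, 0]], [a_n, a_{n−1}]ᵀ = M·[a_{n−1}, a_{n−2}]ᵀ, so [a_5, a_4]ᵀ = M⁴·[a_1, a_0]ᵀ.
M⁴ = [[44, 32], [16, 12]], giving [a_5, a_4]ᵀ = [[52], [20]].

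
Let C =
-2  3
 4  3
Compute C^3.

[[-20, 57], [76, 75]]

C^2 = [[16, 3], [4, 21]]
C^3 = [[-20, 57], [76, 75]]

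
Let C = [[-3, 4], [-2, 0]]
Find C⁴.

C² = [[1, -12], [6, -8]]
C³ = [[21, 4], [-2, 24]]
C⁴ = [[-71, 84], [-42, -8]]

[[-71, 84], [-42, -8]]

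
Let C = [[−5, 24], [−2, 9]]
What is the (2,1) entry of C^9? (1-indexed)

−19682

tr C = 4 and det C = 3, so the characteristic polynomial is λ² − (4)λ + (3) with roots 1 and 3.
Eigenvectors give P = [[−4, 3], [−1, 1]] with P⁻¹ = [[−1, 3], [−1, 4]], and C = P·diag(1, 3)·P⁻¹.
Then C^9 = P·diag(1, 19683)·P⁻¹ = [[−4, 59049], [−1, 19683]] · [[−1, 3], [−1, 4]] = [[−59045, 236184], [−19682, 78729]].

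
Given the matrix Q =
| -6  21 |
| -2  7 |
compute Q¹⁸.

Q² = Q (a projection; rank 1, trace 1), so Q¹⁸ = Q.

[[-6, 21], [-2, 7]]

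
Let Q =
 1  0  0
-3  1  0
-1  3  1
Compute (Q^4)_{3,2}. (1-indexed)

12

Q = I + N where N = [[0, 0, 0], [-3, 0, 0], [-1, 3, 0]] is strictly lower-triangular, so N^3 = 0.
(I + N)^4 = I + 4·N + 6·N^2 = [[1, 0, 0], [-12, 1, 0], [-58, 12, 1]].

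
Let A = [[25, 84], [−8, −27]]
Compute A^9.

tr A = −2 and det A = −3, so the characteristic polynomial is λ² − (−2)λ + (−3) with roots 1 and −3.
Eigenvectors give P = [[7, 3], [−2, −1]] with P⁻¹ = [[1, 3], [−2, −7]], and A = P·diag(1, −3)·P⁻¹.
Then A^9 = P·diag(1, −19683)·P⁻¹ = [[7, −59049], [−2, 19683]] · [[1, 3], [−2, −7]] = [[118105, 413364], [−39368, −137787]].

[[118105, 413364], [−39368, −137787]]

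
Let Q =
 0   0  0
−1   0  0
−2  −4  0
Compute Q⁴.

[[0, 0, 0], [0, 0, 0], [0, 0, 0]]

Q is strictly triangular, hence nilpotent: Q³ = 0, so Q⁴ = 0.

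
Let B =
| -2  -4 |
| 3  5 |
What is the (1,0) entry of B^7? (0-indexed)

381

tr B = 3 and det B = 2, so the characteristic polynomial is λ² − (3)λ + (2) with roots 2 and 1.
Eigenvectors give P = [[-1, 4], [1, -3]] with P⁻¹ = [[3, 4], [1, 1]], and B = P·diag(2, 1)·P⁻¹.
Then B^7 = P·diag(128, 1)·P⁻¹ = [[-128, 4], [128, -3]] · [[3, 4], [1, 1]] = [[-380, -508], [381, 509]].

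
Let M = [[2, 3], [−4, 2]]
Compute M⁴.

M² = [[−8, 12], [−16, −8]]
M³ = [[−64, 0], [0, −64]]
M⁴ = [[−128, −192], [256, −128]]

[[−128, −192], [256, −128]]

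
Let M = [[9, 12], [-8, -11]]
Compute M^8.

tr M = -2 and det M = -3, so the characteristic polynomial is λ² − (-2)λ + (-3) with roots 1 and -3.
Eigenvectors give P = [[3, -1], [-2, 1]] with P⁻¹ = [[1, 1], [2, 3]], and M = P·diag(1, -3)·P⁻¹.
Then M^8 = P·diag(1, 6561)·P⁻¹ = [[3, -6561], [-2, 6561]] · [[1, 1], [2, 3]] = [[-13119, -19680], [13120, 19681]].

[[-13119, -19680], [13120, 19681]]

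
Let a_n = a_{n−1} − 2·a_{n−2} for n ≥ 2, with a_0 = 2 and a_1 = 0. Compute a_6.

4

With companion matrix Q = [[1, −2], [1, 0]], [a_n, a_{n−1}]ᵀ = Q·[a_{n−1}, a_{n−2}]ᵀ, so [a_6, a_5]ᵀ = Q⁵·[a_1, a_0]ᵀ.
Q⁵ = [[5, 2], [−1, 6]], giving [a_6, a_5]ᵀ = [[4], [12]].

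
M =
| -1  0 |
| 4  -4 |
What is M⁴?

M² = [[1, 0], [-20, 16]]
M³ = [[-1, 0], [84, -64]]
M⁴ = [[1, 0], [-340, 256]]

[[1, 0], [-340, 256]]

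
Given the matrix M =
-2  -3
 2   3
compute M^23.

[[-2, -3], [2, 3]]

M² = M (a projection; rank 1, trace 1), so M^23 = M.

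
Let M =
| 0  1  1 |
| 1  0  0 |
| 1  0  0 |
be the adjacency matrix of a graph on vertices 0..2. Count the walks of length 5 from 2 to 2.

0

The number of length-5 walks from vertex 2 to vertex 2 is entry (2,2) of M⁵, where M is the adjacency matrix.
M² = [[2, 0, 0], [0, 1, 1], [0, 1, 1]]
M³ = [[0, 2, 2], [2, 0, 0], [2, 0, 0]]
M⁴ = [[4, 0, 0], [0, 2, 2], [0, 2, 2]]
M⁵ = [[0, 4, 4], [4, 0, 0], [4, 0, 0]]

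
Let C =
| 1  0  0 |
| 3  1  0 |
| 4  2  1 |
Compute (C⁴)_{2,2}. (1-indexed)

C = I + N where N = [[0, 0, 0], [3, 0, 0], [4, 2, 0]] is strictly lower-triangular, so N³ = 0.
(I + N)⁴ = I + 4·N + 6·N² = [[1, 0, 0], [12, 1, 0], [52, 8, 1]].

1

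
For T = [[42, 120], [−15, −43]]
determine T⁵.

[[2232, 6600], [−825, −2443]]

tr T = −1 and det T = −6, so the characteristic polynomial is λ² − (−1)λ + (−6) with roots −3 and 2.
Eigenvectors give P = [[−8, −3], [3, 1]] with P⁻¹ = [[1, 3], [−3, −8]], and T = P·diag(−3, 2)·P⁻¹.
Then T⁵ = P·diag(−243, 32)·P⁻¹ = [[1944, −96], [−729, 32]] · [[1, 3], [−3, −8]] = [[2232, 6600], [−825, −2443]].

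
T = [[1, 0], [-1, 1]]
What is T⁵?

[[1, 0], [-5, 1]]

T = I + N where N = [[0, 0], [-1, 0]] is strictly lower-triangular, so N² = 0.
(I + N)⁵ = I + 5·N = [[1, 0], [-5, 1]].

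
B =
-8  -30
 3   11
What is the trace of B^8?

257

tr B = 3 and det B = 2, so the characteristic polynomial is λ² − (3)λ + (2) with roots 2 and 1.
Eigenvectors give P = [[3, 10], [-1, -3]] with P⁻¹ = [[-3, -10], [1, 3]], and B = P·diag(2, 1)·P⁻¹.
Then B^8 = P·diag(256, 1)·P⁻¹ = [[768, 10], [-256, -3]] · [[-3, -10], [1, 3]] = [[-2294, -7650], [765, 2551]].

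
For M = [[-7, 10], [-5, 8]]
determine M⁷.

[[-2443, 4630], [-2315, 4502]]

tr M = 1 and det M = -6, so the characteristic polynomial is λ² − (1)λ + (-6) with roots 3 and -2.
Eigenvectors give P = [[1, -2], [1, -1]] with P⁻¹ = [[-1, 2], [-1, 1]], and M = P·diag(3, -2)·P⁻¹.
Then M⁷ = P·diag(2187, -128)·P⁻¹ = [[2187, 256], [2187, 128]] · [[-1, 2], [-1, 1]] = [[-2443, 4630], [-2315, 4502]].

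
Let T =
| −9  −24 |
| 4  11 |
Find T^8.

tr T = 2 and det T = −3, so the characteristic polynomial is λ² − (2)λ + (−3) with roots 3 and −1.
Eigenvectors give P = [[−2, −3], [1, 1]] with P⁻¹ = [[1, 3], [−1, −2]], and T = P·diag(3, −1)·P⁻¹.
Then T^8 = P·diag(6561, 1)·P⁻¹ = [[−13122, −3], [6561, 1]] · [[1, 3], [−1, −2]] = [[−13119, −39360], [6560, 19681]].

[[−13119, −39360], [6560, 19681]]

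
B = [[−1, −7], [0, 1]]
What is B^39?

[[−1, −7], [0, 1]]

B² = I (check: tr B = 0 and det B = −1), so B^39 = B since 39 is odd.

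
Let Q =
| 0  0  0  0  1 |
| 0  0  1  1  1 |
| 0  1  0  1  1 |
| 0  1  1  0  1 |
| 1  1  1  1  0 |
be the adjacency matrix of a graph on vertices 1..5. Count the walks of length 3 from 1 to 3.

The number of length-3 walks from vertex 1 to vertex 3 is entry (1,3) of Q³, where Q is the adjacency matrix.
Q² = [[1, 1, 1, 1, 0], [1, 3, 2, 2, 2], [1, 2, 3, 2, 2], [1, 2, 2, 3, 2], [0, 2, 2, 2, 4]]
Q³ = [[0, 2, 2, 2, 4], [2, 6, 7, 7, 8], [2, 7, 6, 7, 8], [2, 7, 7, 6, 8], [4, 8, 8, 8, 6]]

2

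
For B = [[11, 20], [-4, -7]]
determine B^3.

[[131, 260], [-52, -103]]

tr B = 4 and det B = 3, so the characteristic polynomial is λ² − (4)λ + (3) with roots 1 and 3.
Eigenvectors give P = [[-2, -5], [1, 2]] with P⁻¹ = [[2, 5], [-1, -2]], and B = P·diag(1, 3)·P⁻¹.
Then B^3 = P·diag(1, 27)·P⁻¹ = [[-2, -135], [1, 54]] · [[2, 5], [-1, -2]] = [[131, 260], [-52, -103]].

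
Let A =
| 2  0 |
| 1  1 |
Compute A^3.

[[8, 0], [7, 1]]

tr A = 3 and det A = 2, so the characteristic polynomial is λ² − (3)λ + (2) with roots 2 and 1.
Eigenvectors give P = [[1, 0], [1, 1]] with P⁻¹ = [[1, 0], [-1, 1]], and A = P·diag(2, 1)·P⁻¹.
Then A^3 = P·diag(8, 1)·P⁻¹ = [[8, 0], [8, 1]] · [[1, 0], [-1, 1]] = [[8, 0], [7, 1]].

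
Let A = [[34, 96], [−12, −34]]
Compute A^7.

[[2176, 6144], [−768, −2176]]

tr A = 0 and det A = −4, so the characteristic polynomial is λ² − (0)λ + (−4) with roots 2 and −2.
Eigenvectors give P = [[−3, −8], [1, 3]] with P⁻¹ = [[−3, −8], [1, 3]], and A = P·diag(2, −2)·P⁻¹.
Then A^7 = P·diag(128, −128)·P⁻¹ = [[−384, 1024], [128, −384]] · [[−3, −8], [1, 3]] = [[2176, 6144], [−768, −2176]].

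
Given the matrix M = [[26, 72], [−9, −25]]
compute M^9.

tr M = 1 and det M = −2, so the characteristic polynomial is λ² − (1)λ + (−2) with roots 2 and −1.
Eigenvectors give P = [[−3, −8], [1, 3]] with P⁻¹ = [[−3, −8], [1, 3]], and M = P·diag(2, −1)·P⁻¹.
Then M^9 = P·diag(512, −1)·P⁻¹ = [[−1536, 8], [512, −3]] · [[−3, −8], [1, 3]] = [[4616, 12312], [−1539, −4105]].

[[4616, 12312], [−1539, −4105]]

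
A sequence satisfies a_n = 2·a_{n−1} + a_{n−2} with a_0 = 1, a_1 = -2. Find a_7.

With companion matrix Q = [[2, 1], [1, 0]], [a_n, a_{n−1}]ᵀ = Q·[a_{n−1}, a_{n−2}]ᵀ, so [a_7, a_6]ᵀ = Q⁶·[a_1, a_0]ᵀ.
Q⁶ = [[169, 70], [70, 29]], giving [a_7, a_6]ᵀ = [[-268], [-111]].

-268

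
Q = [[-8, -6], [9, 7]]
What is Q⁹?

tr Q = -1 and det Q = -2, so the characteristic polynomial is λ² − (-1)λ + (-2) with roots -2 and 1.
Eigenvectors give P = [[-1, -2], [1, 3]] with P⁻¹ = [[-3, -2], [1, 1]], and Q = P·diag(-2, 1)·P⁻¹.
Then Q⁹ = P·diag(-512, 1)·P⁻¹ = [[512, -2], [-512, 3]] · [[-3, -2], [1, 1]] = [[-1538, -1026], [1539, 1027]].

[[-1538, -1026], [1539, 1027]]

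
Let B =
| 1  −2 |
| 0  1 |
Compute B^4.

B = I + N where N = [[0, −2], [0, 0]] is strictly upper-triangular, so N^2 = 0.
(I + N)^4 = I + 4·N = [[1, −8], [0, 1]].

[[1, −8], [0, 1]]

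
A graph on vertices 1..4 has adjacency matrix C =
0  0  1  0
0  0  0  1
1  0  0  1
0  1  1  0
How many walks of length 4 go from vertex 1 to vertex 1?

2

The number of length-4 walks from vertex 1 to vertex 1 is entry (1,1) of C^4, where C is the adjacency matrix.
C^2 = [[1, 0, 0, 1], [0, 1, 1, 0], [0, 1, 2, 0], [1, 0, 0, 2]]
C^3 = [[0, 1, 2, 0], [1, 0, 0, 2], [2, 0, 0, 3], [0, 2, 3, 0]]
C^4 = [[2, 0, 0, 3], [0, 2, 3, 0], [0, 3, 5, 0], [3, 0, 0, 5]]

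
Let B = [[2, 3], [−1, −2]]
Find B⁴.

[[1, 0], [0, 1]]

B² = I (check: tr B = 0 and det B = −1), so B⁴ = I since 4 is even.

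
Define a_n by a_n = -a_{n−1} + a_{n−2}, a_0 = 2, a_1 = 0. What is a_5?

-6

With companion matrix T = [[-1, 1], [1, 0]], [a_n, a_{n−1}]ᵀ = T·[a_{n−1}, a_{n−2}]ᵀ, so [a_5, a_4]ᵀ = T^4·[a_1, a_0]ᵀ.
T^4 = [[5, -3], [-3, 2]], giving [a_5, a_4]ᵀ = [[-6], [4]].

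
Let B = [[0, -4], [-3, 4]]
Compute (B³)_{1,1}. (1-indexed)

48

B² = [[12, -16], [-12, 28]]
B³ = [[48, -112], [-84, 160]]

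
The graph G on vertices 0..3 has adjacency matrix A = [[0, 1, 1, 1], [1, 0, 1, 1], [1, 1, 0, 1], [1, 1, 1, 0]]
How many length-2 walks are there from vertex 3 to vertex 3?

3

The number of length-2 walks from vertex 3 to vertex 3 is entry (3,3) of A^2, where A is the adjacency matrix.
A^2 = [[3, 2, 2, 2], [2, 3, 2, 2], [2, 2, 3, 2], [2, 2, 2, 3]]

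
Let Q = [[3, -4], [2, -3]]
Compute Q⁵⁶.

Q² = I (check: tr Q = 0 and det Q = -1), so Q⁵⁶ = I since 56 is even.

[[1, 0], [0, 1]]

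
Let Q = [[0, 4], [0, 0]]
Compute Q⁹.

[[0, 0], [0, 0]]

Q is strictly triangular, hence nilpotent: Q² = 0, so Q⁹ = 0.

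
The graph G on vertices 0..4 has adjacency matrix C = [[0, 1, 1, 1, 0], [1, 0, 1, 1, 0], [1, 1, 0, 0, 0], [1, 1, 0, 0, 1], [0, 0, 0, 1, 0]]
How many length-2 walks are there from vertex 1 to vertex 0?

The number of length-2 walks from vertex 1 to vertex 0 is entry (1,0) of C², where C is the adjacency matrix.
C² = [[3, 2, 1, 1, 1], [2, 3, 1, 1, 1], [1, 1, 2, 2, 0], [1, 1, 2, 3, 0], [1, 1, 0, 0, 1]]

2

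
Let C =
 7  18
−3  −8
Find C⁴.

[[−29, −90], [15, 46]]

tr C = −1 and det C = −2, so the characteristic polynomial is λ² − (−1)λ + (−2) with roots −2 and 1.
Eigenvectors give P = [[2, −3], [−1, 1]] with P⁻¹ = [[−1, −3], [−1, −2]], and C = P·diag(−2, 1)·P⁻¹.
Then C⁴ = P·diag(16, 1)·P⁻¹ = [[32, −3], [−16, 1]] · [[−1, −3], [−1, −2]] = [[−29, −90], [15, 46]].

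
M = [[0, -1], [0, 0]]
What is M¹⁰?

[[0, 0], [0, 0]]

M is strictly triangular, hence nilpotent: M² = 0, so M¹⁰ = 0.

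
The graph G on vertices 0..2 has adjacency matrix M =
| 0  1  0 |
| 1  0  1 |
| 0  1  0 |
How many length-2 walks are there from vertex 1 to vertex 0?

The number of length-2 walks from vertex 1 to vertex 0 is entry (1,0) of M², where M is the adjacency matrix.
M² = [[1, 0, 1], [0, 2, 0], [1, 0, 1]]

0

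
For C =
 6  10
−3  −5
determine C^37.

[[6, 10], [−3, −5]]

C² = C (a projection; rank 1, trace 1), so C^37 = C.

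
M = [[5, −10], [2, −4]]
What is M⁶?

[[5, −10], [2, −4]]

M² = M (a projection; rank 1, trace 1), so M⁶ = M.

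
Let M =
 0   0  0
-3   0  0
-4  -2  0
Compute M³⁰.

[[0, 0, 0], [0, 0, 0], [0, 0, 0]]

M is strictly triangular, hence nilpotent: M³ = 0, so M³⁰ = 0.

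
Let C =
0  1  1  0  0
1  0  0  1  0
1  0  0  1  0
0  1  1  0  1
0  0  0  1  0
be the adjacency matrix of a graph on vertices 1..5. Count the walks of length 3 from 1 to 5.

2

The number of length-3 walks from vertex 1 to vertex 5 is entry (1,5) of C³, where C is the adjacency matrix.
C² = [[2, 0, 0, 2, 0], [0, 2, 2, 0, 1], [0, 2, 2, 0, 1], [2, 0, 0, 3, 0], [0, 1, 1, 0, 1]]
C³ = [[0, 4, 4, 0, 2], [4, 0, 0, 5, 0], [4, 0, 0, 5, 0], [0, 5, 5, 0, 3], [2, 0, 0, 3, 0]]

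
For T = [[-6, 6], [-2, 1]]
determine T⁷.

tr T = -5 and det T = 6, so the characteristic polynomial is λ² − (-5)λ + (6) with roots -3 and -2.
Eigenvectors give P = [[2, -3], [1, -2]] with P⁻¹ = [[2, -3], [1, -2]], and T = P·diag(-3, -2)·P⁻¹.
Then T⁷ = P·diag(-2187, -128)·P⁻¹ = [[-4374, 384], [-2187, 256]] · [[2, -3], [1, -2]] = [[-8364, 12354], [-4118, 6049]].

[[-8364, 12354], [-4118, 6049]]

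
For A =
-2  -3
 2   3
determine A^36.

A² = A (a projection; rank 1, trace 1), so A^36 = A.

[[-2, -3], [2, 3]]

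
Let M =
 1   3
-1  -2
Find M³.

[[1, 0], [0, 1]]

M² = [[-2, -3], [1, 1]]
M³ = [[1, 0], [0, 1]]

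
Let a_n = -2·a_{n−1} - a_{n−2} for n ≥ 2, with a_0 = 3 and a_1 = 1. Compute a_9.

33

With companion matrix M = [[-2, -1], [1, 0]], [a_n, a_{n−1}]ᵀ = M·[a_{n−1}, a_{n−2}]ᵀ, so [a_9, a_8]ᵀ = M⁸·[a_1, a_0]ᵀ.
M⁸ = [[9, 8], [-8, -7]], giving [a_9, a_8]ᵀ = [[33], [-29]].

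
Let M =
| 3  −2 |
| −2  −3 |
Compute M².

[[13, 0], [0, 13]]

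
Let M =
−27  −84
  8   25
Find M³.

[[−195, −588], [56, 169]]

tr M = −2 and det M = −3, so the characteristic polynomial is λ² − (−2)λ + (−3) with roots 1 and −3.
Eigenvectors give P = [[−3, 7], [1, −2]] with P⁻¹ = [[2, 7], [1, 3]], and M = P·diag(1, −3)·P⁻¹.
Then M³ = P·diag(1, −27)·P⁻¹ = [[−3, −189], [1, 54]] · [[2, 7], [1, 3]] = [[−195, −588], [56, 169]].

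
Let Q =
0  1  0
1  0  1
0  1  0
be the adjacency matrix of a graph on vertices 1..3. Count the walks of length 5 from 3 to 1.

The number of length-5 walks from vertex 3 to vertex 1 is entry (3,1) of Q⁵, where Q is the adjacency matrix.
Q² = [[1, 0, 1], [0, 2, 0], [1, 0, 1]]
Q³ = [[0, 2, 0], [2, 0, 2], [0, 2, 0]]
Q⁴ = [[2, 0, 2], [0, 4, 0], [2, 0, 2]]
Q⁵ = [[0, 4, 0], [4, 0, 4], [0, 4, 0]]

0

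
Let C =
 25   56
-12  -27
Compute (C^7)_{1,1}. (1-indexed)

tr C = -2 and det C = -3, so the characteristic polynomial is λ² − (-2)λ + (-3) with roots -3 and 1.
Eigenvectors give P = [[-2, 7], [1, -3]] with P⁻¹ = [[3, 7], [1, 2]], and C = P·diag(-3, 1)·P⁻¹.
Then C^7 = P·diag(-2187, 1)·P⁻¹ = [[4374, 7], [-2187, -3]] · [[3, 7], [1, 2]] = [[13129, 30632], [-6564, -15315]].

13129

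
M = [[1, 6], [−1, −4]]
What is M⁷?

tr M = −3 and det M = 2, so the characteristic polynomial is λ² − (−3)λ + (2) with roots −2 and −1.
Eigenvectors give P = [[2, 3], [−1, −1]] with P⁻¹ = [[−1, −3], [1, 2]], and M = P·diag(−2, −1)·P⁻¹.
Then M⁷ = P·diag(−128, −1)·P⁻¹ = [[−256, −3], [128, 1]] · [[−1, −3], [1, 2]] = [[253, 762], [−127, −382]].

[[253, 762], [−127, −382]]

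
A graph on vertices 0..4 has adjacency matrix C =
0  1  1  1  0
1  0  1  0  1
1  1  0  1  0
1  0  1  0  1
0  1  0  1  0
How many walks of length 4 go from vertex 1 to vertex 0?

The number of length-4 walks from vertex 1 to vertex 0 is entry (1,0) of C⁴, where C is the adjacency matrix.
C² = [[3, 1, 2, 1, 2], [1, 3, 1, 3, 0], [2, 1, 3, 1, 2], [1, 3, 1, 3, 0], [2, 0, 2, 0, 2]]
C³ = [[4, 7, 5, 7, 2], [7, 2, 7, 2, 6], [5, 7, 4, 7, 2], [7, 2, 7, 2, 6], [2, 6, 2, 6, 0]]
C⁴ = [[19, 11, 18, 11, 14], [11, 20, 11, 20, 4], [18, 11, 19, 11, 14], [11, 20, 11, 20, 4], [14, 4, 14, 4, 12]]

11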